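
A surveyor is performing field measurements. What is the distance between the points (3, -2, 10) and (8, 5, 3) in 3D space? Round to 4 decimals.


3D distance between two points
P1 = (3, -2, 10), P2 = (8, 5, 3)
Formula: d = sqrt((x2-x1)^2 + (y2-y1)^2 + (z2-z1)^2)
dx = 8 - 3 = 5
dy = 5 - -2 = 7
dz = 3 - 10 = -7
dx^2 + dy^2 + dz^2 = 25 + 49 + 49 = 123
d = sqrt(123)
d = 11.0905
11.0905 units


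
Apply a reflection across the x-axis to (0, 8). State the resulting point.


Transformation: reflection
Original point: (0, 8)
Rule for reflection over the x-axis: (x, y) -> (x, -y)
Apply: (0, 8) -> (0, -8)
(0, -8)


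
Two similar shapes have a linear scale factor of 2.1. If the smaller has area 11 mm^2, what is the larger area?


Linear scale factor k = 2.1
Original area = 11 mm^2
Rule: under a linear scaling by k, areas scale by k^2.
k^2 = 2.1^2 = 4.41
New area = 11 * 4.41
New area = 48.51
48.51 mm^2


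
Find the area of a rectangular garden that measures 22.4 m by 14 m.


Shape: rectangle
Length l = 22.4 m, Width w = 14 m
Formula: A = l * w
A = 22.4 * 14
A = 313.6
313.6 m^2


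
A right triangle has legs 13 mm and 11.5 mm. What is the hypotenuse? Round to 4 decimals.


Shape: right triangle
Legs a = 13 mm, b = 11.5 mm
Formula: c = sqrt(a^2 + b^2)
a^2 = 169, b^2 = 132.25
a^2 + b^2 = 301.25
c = sqrt(301.25)
c = 17.3566
17.3566 mm


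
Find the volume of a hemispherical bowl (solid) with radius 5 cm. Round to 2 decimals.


Shape: hemisphere (half of a sphere)
Radius r = 5 cm
Formula: V = (1/2) * (4/3) * pi * r^3 = (2/3) * pi * r^3
r^3 = 125
(2/3) * 125 = 83.333333
V = 83.333333 * pi
V = 261.8
261.8 cm^3


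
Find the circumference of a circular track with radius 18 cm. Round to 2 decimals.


Shape: circle
Radius r = 18 cm
Formula: C = 2 * pi * r
C = 2 * pi * 18
C = 36 * pi
C = 113.1
113.1 cm


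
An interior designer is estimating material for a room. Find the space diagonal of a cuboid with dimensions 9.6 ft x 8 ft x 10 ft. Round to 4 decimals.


Shape: rectangular box (space diagonal)
l = 9.6 ft, w = 8 ft, h = 10 ft
Visualize: the diagonal of the base, then a right triangle with that diagonal and the height.
Formula: d = sqrt(l^2 + w^2 + h^2)
l^2 + w^2 + h^2 = 92.16 + 64 + 100 = 256.16
d = sqrt(256.16)
d = 16.005
16.005 ft


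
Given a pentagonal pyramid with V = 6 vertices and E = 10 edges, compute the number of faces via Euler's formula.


Polyhedron: pentagonal pyramid
Euler's formula for convex polyhedra: V - E + F = 2
Given: V = 6 vertices and E = 10 edges
Solve for F:
F = 2 + E - V = 2 + 10 - 6 = 6
6 faces


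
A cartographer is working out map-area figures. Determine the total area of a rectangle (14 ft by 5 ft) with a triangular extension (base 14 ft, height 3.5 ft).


Composite shape: rectangle + triangle
Rectangle area = 14 * 5 = 70
Triangle area = 0.5 * 14 * 3.5 = 24.5
Total = 70 + 24.5
Total = 94.5
94.5 ft^2


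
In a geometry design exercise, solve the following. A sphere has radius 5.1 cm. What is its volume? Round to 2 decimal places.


Shape: sphere
Radius r = 5.1 cm
Formula: V = (4/3) * pi * r^3
r^3 = 132.651
(4/3) * 132.651 = 176.868
V = 176.868 * pi
V = 555.65
555.65 cm^3


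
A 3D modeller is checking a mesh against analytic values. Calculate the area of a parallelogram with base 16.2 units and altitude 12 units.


Shape: parallelogram
Base b = 16.2 units, Height h = 12 units
Formula: A = b * h
A = 16.2 * 12
A = 194.4
194.4 units^2


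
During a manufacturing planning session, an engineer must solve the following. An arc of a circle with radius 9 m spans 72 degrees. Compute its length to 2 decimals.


Shape: circular arc
Radius r = 9 m, Angle = 72 degrees
Formula: L = (angle/360) * 2 * pi * r
2 * pi * r = 18 * pi
L = (72/360) * 18 * pi
L = 3.6 * pi
L = 11.31
11.31 m


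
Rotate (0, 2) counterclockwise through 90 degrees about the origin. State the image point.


Transformation: rotation about the origin
Original point: (0, 2)
Rule for 90 deg counterclockwise: (x, y) -> (-y, x)
Apply: (0, 2) -> (-2, 0)
(-2, 0)


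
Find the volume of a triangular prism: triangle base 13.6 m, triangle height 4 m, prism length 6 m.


Shape: triangular prism
Triangle base = 13.6 m, triangle height = 4 m, prism length L = 6 m
Formula: V = (1/2 * b * h_tri) * L
Cross-section area = 0.5 * 13.6 * 4 = 27.2
V = 27.2 * 6
V = 163.2
163.2 m^3


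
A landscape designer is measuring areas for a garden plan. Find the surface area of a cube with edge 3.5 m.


Shape: cube
Side s = 3.5 m
A cube has 6 square faces.
Formula: SA = 6 * s^2
s^2 = 12.25
SA = 6 * 12.25
SA = 73.5
73.5 m^2


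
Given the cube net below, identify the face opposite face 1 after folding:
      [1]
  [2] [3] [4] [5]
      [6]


Net: cross layout. Take square 3 as the base (bottom).
Fold the four squares in the horizontal row up around 3: 2 -> left, 4 -> right, 5 wraps to the top.
Fold 1 and 6 up from 3: 1 -> back, 6 -> front.
Opposite pairs are therefore: (1, 6), (2, 4), (3, 5).
Face 1 is opposite face 6.
face 6


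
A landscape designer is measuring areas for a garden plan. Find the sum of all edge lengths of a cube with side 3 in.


Shape: cube
Side s = 3 in
A cube has 12 edges, all equal.
Formula: total edge length = 12 * s
Total = 12 * 3
Total = 36
36 in


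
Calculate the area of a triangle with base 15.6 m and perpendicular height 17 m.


Shape: triangle
Base b = 15.6 m, Height h = 17 m
Formula: A = (1/2) * b * h
A = 0.5 * 15.6 * 17
A = 0.5 * 265.2
A = 132.6
132.6 m^2


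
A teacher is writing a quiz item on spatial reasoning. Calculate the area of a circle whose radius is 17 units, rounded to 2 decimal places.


Shape: circle
Radius r = 17 units
Formula: A = pi * r^2
r^2 = 17^2 = 289
A = pi * 289
A = 907.92
907.92 units^2


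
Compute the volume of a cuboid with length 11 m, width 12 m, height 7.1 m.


Shape: rectangular prism
l = 11 m, w = 12 m, h = 7.1 m
Formula: V = l * w * h
V = 11 * 12 * 7.1
V = 132 * 7.1
V = 937.2
937.2 m^3


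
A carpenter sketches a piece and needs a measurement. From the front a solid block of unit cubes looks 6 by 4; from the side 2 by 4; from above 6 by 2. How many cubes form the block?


Orthographic views of a solid rectangular block:
Front view 6 x 4 -> length = 6, height = 4
Side view 2 x 4 -> width = 2, height = 4 (consistent)
Top view 6 x 2 -> confirms length = 6, width = 2
The block is 6 x 2 x 4.
Total unit cubes = 6 * 2 * 4 = 48
48 unit cubes


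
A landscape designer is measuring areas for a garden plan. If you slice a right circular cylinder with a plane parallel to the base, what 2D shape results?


Solid: right circular cylinder
Cutting plane: parallel to the base
Visualize the intersection of the plane with the solid's surface.
The boundary of the cut region is a circle.
circle


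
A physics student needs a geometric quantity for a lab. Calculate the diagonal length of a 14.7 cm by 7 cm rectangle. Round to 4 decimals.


Shape: rectangle (diagonal via Pythagoras)
Sides: 14.7 cm and 7 cm
Formula: d = sqrt(l^2 + w^2)
l^2 = 216.09, w^2 = 49
l^2 + w^2 = 265.09
d = sqrt(265.09)
d = 16.2816
16.2816 cm


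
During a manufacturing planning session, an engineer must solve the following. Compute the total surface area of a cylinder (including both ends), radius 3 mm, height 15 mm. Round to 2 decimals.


Shape: closed cylinder
Radius r = 3 mm, Height h = 15 mm
Formula: SA = 2*pi*r^2 + 2*pi*r*h = 2*pi*r*(r + h)
r + h = 18
2 * r * (r + h) = 2 * 3 * 18 = 108
SA = 108 * pi
SA = 339.29
339.29 mm^2


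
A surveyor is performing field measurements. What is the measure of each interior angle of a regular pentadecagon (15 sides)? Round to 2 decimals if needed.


Shape: regular pentadecagon (15 sides)
Formula: interior angle = (n - 2) * 180 / n
(n - 2) = 13
(n - 2) * 180 = 2340
angle = 2340 / 15
angle = 156
156 degrees


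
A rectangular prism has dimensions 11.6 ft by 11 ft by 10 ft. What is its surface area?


Shape: rectangular prism
l = 11.6 ft, w = 11 ft, h = 10 ft
Formula: SA = 2(lw + lh + wh)
lw = 127.6, lh = 116, wh = 110
lw + lh + wh = 353.6
SA = 2 * 353.6
SA = 707.2
707.2 ft^2


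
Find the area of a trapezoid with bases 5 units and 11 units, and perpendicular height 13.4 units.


Shape: trapezoid
Parallel sides a = 5 units, b = 11 units; Height h = 13.4 units
Formula: A = (a + b) * h / 2
a + b = 5 + 11 = 16
A = 16 * 13.4 / 2
A = 214.4 / 2
A = 107.2
107.2 units^2


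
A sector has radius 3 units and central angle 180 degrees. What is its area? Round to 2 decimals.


Shape: circular sector
Radius r = 3 units, Angle = 180 degrees
Formula: A = (angle/360) * pi * r^2
r^2 = 9
Fraction of circle = 180/360
A = (180/360) * pi * 9
A = 4.5 * pi
A = 14.14
14.14 units^2


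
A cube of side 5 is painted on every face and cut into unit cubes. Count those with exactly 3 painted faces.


Large cube: 5 x 5 x 5, cut into unit cubes.
Cubes with 3 painted faces are at the corners. A cube always has 8 corners.
Count = 8
8 unit cubes


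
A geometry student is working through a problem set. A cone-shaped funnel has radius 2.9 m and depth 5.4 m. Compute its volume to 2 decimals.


Shape: cone
Radius r = 2.9 m, Height h = 5.4 m
Formula: V = (1/3) * pi * r^2 * h
r^2 = 8.41
pi * r^2 * h = pi * 8.41 * 5.4 = 45.414 * pi
V = 45.414 * pi / 3
V = 47.56
47.56 m^3


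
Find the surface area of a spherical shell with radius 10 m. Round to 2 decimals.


Shape: sphere
Radius r = 10 m
Formula: SA = 4 * pi * r^2
r^2 = 100
SA = 4 * pi * 100
SA = 400 * pi
SA = 1256.64
1256.64 m^2


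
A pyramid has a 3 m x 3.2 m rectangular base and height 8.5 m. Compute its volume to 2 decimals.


Shape: rectangular pyramid
Base: 3 m x 3.2 m, Height h = 8.5 m
Formula: V = (1/3) * base_area * h
base_area = 3 * 3.2 = 9.6
base_area * h = 9.6 * 8.5 = 81.6
V = 81.6 / 3
V = 27.2
27.2 m^3


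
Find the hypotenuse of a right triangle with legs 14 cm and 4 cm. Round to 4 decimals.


Shape: right triangle
Legs a = 14 cm, b = 4 cm
Formula: c = sqrt(a^2 + b^2)
a^2 = 196, b^2 = 16
a^2 + b^2 = 212
c = sqrt(212)
c = 14.5602
14.5602 cm


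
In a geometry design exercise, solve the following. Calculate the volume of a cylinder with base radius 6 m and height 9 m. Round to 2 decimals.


Shape: cylinder
Radius r = 6 m, Height h = 9 m
Formula: V = pi * r^2 * h
r^2 = 36
V = pi * 36 * 9
V = 324 * pi
V = 1017.88
1017.88 m^3


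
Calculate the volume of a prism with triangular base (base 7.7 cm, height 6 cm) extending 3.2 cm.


Shape: triangular prism
Triangle base = 7.7 cm, triangle height = 6 cm, prism length L = 3.2 cm
Formula: V = (1/2 * b * h_tri) * L
Cross-section area = 0.5 * 7.7 * 6 = 23.1
V = 23.1 * 3.2
V = 73.92
73.92 cm^3


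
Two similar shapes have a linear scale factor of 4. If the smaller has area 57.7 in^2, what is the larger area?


Linear scale factor k = 4
Original area = 57.7 in^2
Rule: under a linear scaling by k, areas scale by k^2.
k^2 = 4^2 = 16
New area = 57.7 * 16
New area = 923.2
923.2 in^2


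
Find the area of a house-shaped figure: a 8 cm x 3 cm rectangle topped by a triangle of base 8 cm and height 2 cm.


Composite shape: rectangle + triangle
Rectangle area = 8 * 3 = 24
Triangle area = 0.5 * 8 * 2 = 8
Total = 24 + 8
Total = 32
32 cm^2


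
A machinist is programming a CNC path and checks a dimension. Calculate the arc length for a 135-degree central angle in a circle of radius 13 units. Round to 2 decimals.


Shape: circular arc
Radius r = 13 units, Angle = 135 degrees
Formula: L = (angle/360) * 2 * pi * r
2 * pi * r = 26 * pi
L = (135/360) * 26 * pi
L = 9.75 * pi
L = 30.63
30.63 units


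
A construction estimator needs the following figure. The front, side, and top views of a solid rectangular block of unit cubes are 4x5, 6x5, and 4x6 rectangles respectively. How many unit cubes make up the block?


Orthographic views of a solid rectangular block:
Front view 4 x 5 -> length = 4, height = 5
Side view 6 x 5 -> width = 6, height = 5 (consistent)
Top view 4 x 6 -> confirms length = 4, width = 6
The block is 4 x 6 x 5.
Total unit cubes = 4 * 6 * 5 = 120
120 unit cubes


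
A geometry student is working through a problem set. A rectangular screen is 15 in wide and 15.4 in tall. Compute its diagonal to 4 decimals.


Shape: rectangle (diagonal via Pythagoras)
Sides: 15 in and 15.4 in
Formula: d = sqrt(l^2 + w^2)
l^2 = 225, w^2 = 237.16
l^2 + w^2 = 462.16
d = sqrt(462.16)
d = 21.4979
21.4979 in


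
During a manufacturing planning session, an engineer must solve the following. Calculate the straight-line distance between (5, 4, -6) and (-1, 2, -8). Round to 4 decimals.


3D distance between two points
P1 = (5, 4, -6), P2 = (-1, 2, -8)
Formula: d = sqrt((x2-x1)^2 + (y2-y1)^2 + (z2-z1)^2)
dx = -1 - 5 = -6
dy = 2 - 4 = -2
dz = -8 - -6 = -2
dx^2 + dy^2 + dz^2 = 36 + 4 + 4 = 44
d = sqrt(44)
d = 6.6332
6.6332 units


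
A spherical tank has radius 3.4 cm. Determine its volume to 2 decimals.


Shape: sphere
Radius r = 3.4 cm
Formula: V = (4/3) * pi * r^3
r^3 = 39.304
(4/3) * 39.304 = 52.405333
V = 52.405333 * pi
V = 164.64
164.64 cm^3


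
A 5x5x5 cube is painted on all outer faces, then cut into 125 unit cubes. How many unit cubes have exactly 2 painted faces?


Large cube: 5 x 5 x 5, cut into unit cubes.
n = 5, so n - 2 = 3
Cubes with 2 painted faces lie along the edges, excluding corners.
A cube has 12 edges; each contributes (n - 2) = 3 such cubes.
Count = 12 * 3 = 36
36 unit cubes


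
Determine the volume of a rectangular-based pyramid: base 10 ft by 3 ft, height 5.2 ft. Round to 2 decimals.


Shape: rectangular pyramid
Base: 10 ft x 3 ft, Height h = 5.2 ft
Formula: V = (1/3) * base_area * h
base_area = 10 * 3 = 30
base_area * h = 30 * 5.2 = 156
V = 156 / 3
V = 52
52 ft^3


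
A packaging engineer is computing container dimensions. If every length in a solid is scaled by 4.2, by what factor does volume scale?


Linear scale factor k = 4.2
Rule: under a linear scaling by k, volumes scale by k^3.
k^3 = 4.2 * 4.2 * 4.2
k^3 = 17.64 * 4.2
k^3 = 74.088
Volume scales by a factor of 74.088.
74.088 (dimensionless)


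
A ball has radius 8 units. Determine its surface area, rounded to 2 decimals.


Shape: sphere
Radius r = 8 units
Formula: SA = 4 * pi * r^2
r^2 = 64
SA = 4 * pi * 64
SA = 256 * pi
SA = 804.25
804.25 units^2


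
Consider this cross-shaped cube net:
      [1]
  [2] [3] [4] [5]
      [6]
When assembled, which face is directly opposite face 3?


Net: cross layout. Take square 3 as the base (bottom).
Fold the four squares in the horizontal row up around 3: 2 -> left, 4 -> right, 5 wraps to the top.
Fold 1 and 6 up from 3: 1 -> back, 6 -> front.
Opposite pairs are therefore: (1, 6), (2, 4), (3, 5).
Face 3 is opposite face 5.
face 5


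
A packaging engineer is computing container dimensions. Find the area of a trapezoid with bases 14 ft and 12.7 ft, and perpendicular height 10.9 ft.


Shape: trapezoid
Parallel sides a = 14 ft, b = 12.7 ft; Height h = 10.9 ft
Formula: A = (a + b) * h / 2
a + b = 14 + 12.7 = 26.7
A = 26.7 * 10.9 / 2
A = 291.03 / 2
A = 145.515
145.515 ft^2


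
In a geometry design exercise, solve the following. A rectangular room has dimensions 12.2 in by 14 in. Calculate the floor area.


Shape: rectangle
Length l = 12.2 in, Width w = 14 in
Formula: A = l * w
A = 12.2 * 14
A = 170.8
170.8 in^2


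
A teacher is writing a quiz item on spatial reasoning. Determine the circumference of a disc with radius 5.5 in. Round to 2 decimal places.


Shape: circle
Radius r = 5.5 in
Formula: C = 2 * pi * r
C = 2 * pi * 5.5
C = 11 * pi
C = 34.56
34.56 in


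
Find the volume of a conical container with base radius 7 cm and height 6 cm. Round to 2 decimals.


Shape: cone
Radius r = 7 cm, Height h = 6 cm
Formula: V = (1/3) * pi * r^2 * h
r^2 = 49
pi * r^2 * h = pi * 49 * 6 = 294 * pi
V = 294 * pi / 3
V = 307.88
307.88 cm^3


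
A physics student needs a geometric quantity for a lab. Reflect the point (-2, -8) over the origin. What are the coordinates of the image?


Transformation: reflection
Original point: (-2, -8)
Rule for reflection through the origin: (x, y) -> (-x, -y)
Apply: (-2, -8) -> (2, 8)
(2, 8)


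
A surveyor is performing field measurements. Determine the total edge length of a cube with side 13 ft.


Shape: cube
Side s = 13 ft
A cube has 12 edges, all equal.
Formula: total edge length = 12 * s
Total = 12 * 13
Total = 156
156 ft


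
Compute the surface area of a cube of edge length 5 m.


Shape: cube
Side s = 5 m
A cube has 6 square faces.
Formula: SA = 6 * s^2
s^2 = 25
SA = 6 * 25
SA = 150
150 m^2


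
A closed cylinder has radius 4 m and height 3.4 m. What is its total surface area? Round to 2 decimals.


Shape: closed cylinder
Radius r = 4 m, Height h = 3.4 m
Formula: SA = 2*pi*r^2 + 2*pi*r*h = 2*pi*r*(r + h)
r + h = 7.4
2 * r * (r + h) = 2 * 4 * 7.4 = 59.2
SA = 59.2 * pi
SA = 185.98
185.98 m^2


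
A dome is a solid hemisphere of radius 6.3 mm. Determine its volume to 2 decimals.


Shape: hemisphere (half of a sphere)
Radius r = 6.3 mm
Formula: V = (1/2) * (4/3) * pi * r^3 = (2/3) * pi * r^3
r^3 = 250.047
(2/3) * 250.047 = 166.698
V = 166.698 * pi
V = 523.7
523.7 mm^3


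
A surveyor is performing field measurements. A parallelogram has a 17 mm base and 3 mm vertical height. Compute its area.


Shape: parallelogram
Base b = 17 mm, Height h = 3 mm
Formula: A = b * h
A = 17 * 3
A = 51
51 mm^2


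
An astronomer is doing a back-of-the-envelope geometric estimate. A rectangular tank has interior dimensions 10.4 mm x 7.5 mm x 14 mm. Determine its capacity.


Shape: rectangular prism
l = 10.4 mm, w = 7.5 mm, h = 14 mm
Formula: V = l * w * h
V = 10.4 * 7.5 * 14
V = 78 * 14
V = 1092
1092 mm^3


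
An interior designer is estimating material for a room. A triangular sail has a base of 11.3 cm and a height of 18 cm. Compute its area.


Shape: triangle
Base b = 11.3 cm, Height h = 18 cm
Formula: A = (1/2) * b * h
A = 0.5 * 11.3 * 18
A = 0.5 * 203.4
A = 101.7
101.7 cm^2


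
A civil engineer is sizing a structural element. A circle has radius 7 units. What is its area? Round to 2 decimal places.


Shape: circle
Radius r = 7 units
Formula: A = pi * r^2
r^2 = 7^2 = 49
A = pi * 49
A = 153.94
153.94 units^2


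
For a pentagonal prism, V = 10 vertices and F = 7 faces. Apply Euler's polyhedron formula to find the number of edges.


Polyhedron: pentagonal prism
Euler's formula for convex polyhedra: V - E + F = 2
Given: V = 10 vertices and F = 7 faces
Solve for E:
E = V + F - 2 = 10 + 7 - 2 = 15
15 edges


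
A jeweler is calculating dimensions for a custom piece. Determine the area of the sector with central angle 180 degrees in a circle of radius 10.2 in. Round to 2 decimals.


Shape: circular sector
Radius r = 10.2 in, Angle = 180 degrees
Formula: A = (angle/360) * pi * r^2
r^2 = 104.04
Fraction of circle = 180/360
A = (180/360) * pi * 104.04
A = 52.02 * pi
A = 163.43
163.43 in^2


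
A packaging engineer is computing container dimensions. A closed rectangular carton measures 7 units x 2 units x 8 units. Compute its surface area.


Shape: rectangular prism
l = 7 units, w = 2 units, h = 8 units
Formula: SA = 2(lw + lh + wh)
lw = 14, lh = 56, wh = 16
lw + lh + wh = 86
SA = 2 * 86
SA = 172
172 units^2


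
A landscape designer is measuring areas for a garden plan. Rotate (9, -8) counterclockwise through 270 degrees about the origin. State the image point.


Transformation: rotation about the origin
Original point: (9, -8)
Rule for 270 deg counterclockwise: (x, y) -> (y, -x)
Apply: (9, -8) -> (-8, -9)
(-8, -9)


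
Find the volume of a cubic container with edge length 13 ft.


Shape: cube
Side s = 13 ft
Formula: V = s^3
V = 13 * 13 * 13
V = 169 * 13
V = 2197
2197 ft^3


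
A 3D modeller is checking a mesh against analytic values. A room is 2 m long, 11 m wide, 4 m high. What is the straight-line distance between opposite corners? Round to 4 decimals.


Shape: rectangular box (space diagonal)
l = 2 m, w = 11 m, h = 4 m
Visualize: the diagonal of the base, then a right triangle with that diagonal and the height.
Formula: d = sqrt(l^2 + w^2 + h^2)
l^2 + w^2 + h^2 = 4 + 121 + 16 = 141
d = sqrt(141)
d = 11.8743
11.8743 m


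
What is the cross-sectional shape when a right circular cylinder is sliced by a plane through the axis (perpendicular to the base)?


Solid: right circular cylinder
Cutting plane: through the axis (perpendicular to the base)
Visualize the intersection of the plane with the solid's surface.
The boundary of the cut region is a rectangle.
rectangle


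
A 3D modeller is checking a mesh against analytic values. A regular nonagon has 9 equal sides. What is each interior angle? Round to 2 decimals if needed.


Shape: regular nonagon (9 sides)
Formula: interior angle = (n - 2) * 180 / n
(n - 2) = 7
(n - 2) * 180 = 1260
angle = 1260 / 9
angle = 140
140 degrees


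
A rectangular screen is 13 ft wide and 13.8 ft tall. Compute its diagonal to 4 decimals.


Shape: rectangle (diagonal via Pythagoras)
Sides: 13 ft and 13.8 ft
Formula: d = sqrt(l^2 + w^2)
l^2 = 169, w^2 = 190.44
l^2 + w^2 = 359.44
d = sqrt(359.44)
d = 18.9589
18.9589 ft


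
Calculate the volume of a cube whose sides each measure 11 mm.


Shape: cube
Side s = 11 mm
Formula: V = s^3
V = 11 * 11 * 11
V = 121 * 11
V = 1331
1331 mm^3


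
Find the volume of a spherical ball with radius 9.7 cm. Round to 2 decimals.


Shape: sphere
Radius r = 9.7 cm
Formula: V = (4/3) * pi * r^3
r^3 = 912.673
(4/3) * 912.673 = 1216.897333
V = 1216.897333 * pi
V = 3823
3823 cm^3


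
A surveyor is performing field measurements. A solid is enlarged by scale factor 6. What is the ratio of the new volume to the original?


Linear scale factor k = 6
Rule: under a linear scaling by k, volumes scale by k^3.
k^3 = 6 * 6 * 6
k^3 = 36 * 6
k^3 = 216
Volume scales by a factor of 216.
216 (dimensionless)


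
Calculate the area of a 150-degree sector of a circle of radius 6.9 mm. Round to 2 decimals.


Shape: circular sector
Radius r = 6.9 mm, Angle = 150 degrees
Formula: A = (angle/360) * pi * r^2
r^2 = 47.61
Fraction of circle = 150/360
A = (150/360) * pi * 47.61
A = 19.8375 * pi
A = 62.32
62.32 mm^2


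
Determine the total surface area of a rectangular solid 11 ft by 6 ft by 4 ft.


Shape: rectangular prism
l = 11 ft, w = 6 ft, h = 4 ft
Formula: SA = 2(lw + lh + wh)
lw = 66, lh = 44, wh = 24
lw + lh + wh = 134
SA = 2 * 134
SA = 268
268 ft^2


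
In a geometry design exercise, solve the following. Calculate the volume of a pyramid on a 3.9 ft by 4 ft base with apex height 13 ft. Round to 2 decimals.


Shape: rectangular pyramid
Base: 3.9 ft x 4 ft, Height h = 13 ft
Formula: V = (1/3) * base_area * h
base_area = 3.9 * 4 = 15.6
base_area * h = 15.6 * 13 = 202.8
V = 202.8 / 3
V = 67.6
67.6 ft^3


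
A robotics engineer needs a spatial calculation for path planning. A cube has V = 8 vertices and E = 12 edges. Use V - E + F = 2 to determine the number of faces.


Polyhedron: cube
Euler's formula for convex polyhedra: V - E + F = 2
Given: V = 8 vertices and E = 12 edges
Solve for F:
F = 2 + E - V = 2 + 12 - 8 = 6
6 faces


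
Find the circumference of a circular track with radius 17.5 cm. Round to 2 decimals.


Shape: circle
Radius r = 17.5 cm
Formula: C = 2 * pi * r
C = 2 * pi * 17.5
C = 35 * pi
C = 109.96
109.96 cm


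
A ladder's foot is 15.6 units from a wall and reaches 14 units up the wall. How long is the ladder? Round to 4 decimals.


Shape: right triangle
Legs a = 15.6 units, b = 14 units
Formula: c = sqrt(a^2 + b^2)
a^2 = 243.36, b^2 = 196
a^2 + b^2 = 439.36
c = sqrt(439.36)
c = 20.9609
20.9609 units


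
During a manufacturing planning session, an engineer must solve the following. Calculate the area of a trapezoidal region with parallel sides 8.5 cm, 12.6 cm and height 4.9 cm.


Shape: trapezoid
Parallel sides a = 8.5 cm, b = 12.6 cm; Height h = 4.9 cm
Formula: A = (a + b) * h / 2
a + b = 8.5 + 12.6 = 21.1
A = 21.1 * 4.9 / 2
A = 103.39 / 2
A = 51.695
51.695 cm^2


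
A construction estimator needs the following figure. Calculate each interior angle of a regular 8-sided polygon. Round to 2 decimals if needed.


Shape: regular octagon (8 sides)
Formula: interior angle = (n - 2) * 180 / n
(n - 2) = 6
(n - 2) * 180 = 1080
angle = 1080 / 8
angle = 135
135 degrees


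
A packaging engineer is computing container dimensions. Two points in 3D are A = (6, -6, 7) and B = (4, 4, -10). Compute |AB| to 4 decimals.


3D distance between two points
P1 = (6, -6, 7), P2 = (4, 4, -10)
Formula: d = sqrt((x2-x1)^2 + (y2-y1)^2 + (z2-z1)^2)
dx = 4 - 6 = -2
dy = 4 - -6 = 10
dz = -10 - 7 = -17
dx^2 + dy^2 + dz^2 = 4 + 100 + 289 = 393
d = sqrt(393)
d = 19.8242
19.8242 units


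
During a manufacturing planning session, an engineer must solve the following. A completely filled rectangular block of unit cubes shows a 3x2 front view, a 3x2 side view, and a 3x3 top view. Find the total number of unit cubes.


Orthographic views of a solid rectangular block:
Front view 3 x 2 -> length = 3, height = 2
Side view 3 x 2 -> width = 3, height = 2 (consistent)
Top view 3 x 3 -> confirms length = 3, width = 3
The block is 3 x 3 x 2.
Total unit cubes = 3 * 3 * 2 = 18
18 unit cubes


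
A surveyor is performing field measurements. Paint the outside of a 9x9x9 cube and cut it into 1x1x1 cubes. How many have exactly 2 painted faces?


Large cube: 9 x 9 x 9, cut into unit cubes.
n = 9, so n - 2 = 7
Cubes with 2 painted faces lie along the edges, excluding corners.
A cube has 12 edges; each contributes (n - 2) = 7 such cubes.
Count = 12 * 7 = 84
84 unit cubes


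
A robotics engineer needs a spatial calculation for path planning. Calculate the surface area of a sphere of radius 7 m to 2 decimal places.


Shape: sphere
Radius r = 7 m
Formula: SA = 4 * pi * r^2
r^2 = 49
SA = 4 * pi * 49
SA = 196 * pi
SA = 615.75
615.75 m^2


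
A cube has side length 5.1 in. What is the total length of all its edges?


Shape: cube
Side s = 5.1 in
A cube has 12 edges, all equal.
Formula: total edge length = 12 * s
Total = 12 * 5.1
Total = 61.2
61.2 in


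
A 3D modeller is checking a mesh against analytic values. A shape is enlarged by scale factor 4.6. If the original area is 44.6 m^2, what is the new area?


Linear scale factor k = 4.6
Original area = 44.6 m^2
Rule: under a linear scaling by k, areas scale by k^2.
k^2 = 4.6^2 = 21.16
New area = 44.6 * 21.16
New area = 943.736
943.736 m^2


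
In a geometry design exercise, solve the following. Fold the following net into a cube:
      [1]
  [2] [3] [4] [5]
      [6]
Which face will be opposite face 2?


Net: cross layout. Take square 3 as the base (bottom).
Fold the four squares in the horizontal row up around 3: 2 -> left, 4 -> right, 5 wraps to the top.
Fold 1 and 6 up from 3: 1 -> back, 6 -> front.
Opposite pairs are therefore: (1, 6), (2, 4), (3, 5).
Face 2 is opposite face 4.
face 4


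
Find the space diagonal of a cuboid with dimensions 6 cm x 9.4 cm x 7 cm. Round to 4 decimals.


Shape: rectangular box (space diagonal)
l = 6 cm, w = 9.4 cm, h = 7 cm
Visualize: the diagonal of the base, then a right triangle with that diagonal and the height.
Formula: d = sqrt(l^2 + w^2 + h^2)
l^2 + w^2 + h^2 = 36 + 88.36 + 49 = 173.36
d = sqrt(173.36)
d = 13.1666
13.1666 cm


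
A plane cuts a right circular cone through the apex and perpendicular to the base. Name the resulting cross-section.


Solid: right circular cone
Cutting plane: through the apex and perpendicular to the base
Visualize the intersection of the plane with the solid's surface.
The boundary of the cut region is a isosceles triangle.
isosceles triangle


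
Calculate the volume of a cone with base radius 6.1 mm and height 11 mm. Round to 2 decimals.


Shape: cone
Radius r = 6.1 mm, Height h = 11 mm
Formula: V = (1/3) * pi * r^2 * h
r^2 = 37.21
pi * r^2 * h = pi * 37.21 * 11 = 409.31 * pi
V = 409.31 * pi / 3
V = 428.63
428.63 mm^3


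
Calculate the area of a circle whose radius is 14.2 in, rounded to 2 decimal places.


Shape: circle
Radius r = 14.2 in
Formula: A = pi * r^2
r^2 = 14.2^2 = 201.64
A = pi * 201.64
A = 633.47
633.47 in^2


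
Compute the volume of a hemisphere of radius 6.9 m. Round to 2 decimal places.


Shape: hemisphere (half of a sphere)
Radius r = 6.9 m
Formula: V = (1/2) * (4/3) * pi * r^3 = (2/3) * pi * r^3
r^3 = 328.509
(2/3) * 328.509 = 219.006
V = 219.006 * pi
V = 688.03
688.03 m^3


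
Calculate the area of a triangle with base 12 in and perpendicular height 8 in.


Shape: triangle
Base b = 12 in, Height h = 8 in
Formula: A = (1/2) * b * h
A = 0.5 * 12 * 8
A = 0.5 * 96
A = 48
48 in^2


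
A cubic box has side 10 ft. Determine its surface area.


Shape: cube
Side s = 10 ft
A cube has 6 square faces.
Formula: SA = 6 * s^2
s^2 = 100
SA = 6 * 100
SA = 600
600 ft^2


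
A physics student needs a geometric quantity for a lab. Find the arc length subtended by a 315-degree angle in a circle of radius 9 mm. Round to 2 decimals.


Shape: circular arc
Radius r = 9 mm, Angle = 315 degrees
Formula: L = (angle/360) * 2 * pi * r
2 * pi * r = 18 * pi
L = (315/360) * 18 * pi
L = 15.75 * pi
L = 49.48
49.48 mm


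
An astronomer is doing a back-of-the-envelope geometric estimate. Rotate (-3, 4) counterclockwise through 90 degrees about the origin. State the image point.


Transformation: rotation about the origin
Original point: (-3, 4)
Rule for 90 deg counterclockwise: (x, y) -> (-y, x)
Apply: (-3, 4) -> (-4, -3)
(-4, -3)


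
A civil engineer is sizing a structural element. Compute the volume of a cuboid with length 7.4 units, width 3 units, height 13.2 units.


Shape: rectangular prism
l = 7.4 units, w = 3 units, h = 13.2 units
Formula: V = l * w * h
V = 7.4 * 3 * 13.2
V = 22.2 * 13.2
V = 293.04
293.04 units^3


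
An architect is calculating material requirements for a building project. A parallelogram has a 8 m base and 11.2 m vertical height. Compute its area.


Shape: parallelogram
Base b = 8 m, Height h = 11.2 m
Formula: A = b * h
A = 8 * 11.2
A = 89.6
89.6 m^2


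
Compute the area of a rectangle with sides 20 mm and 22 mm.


Shape: rectangle
Length l = 20 mm, Width w = 22 mm
Formula: A = l * w
A = 20 * 22
A = 440
440 mm^2


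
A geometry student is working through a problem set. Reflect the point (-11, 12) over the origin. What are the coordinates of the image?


Transformation: reflection
Original point: (-11, 12)
Rule for reflection through the origin: (x, y) -> (-x, -y)
Apply: (-11, 12) -> (11, -12)
(11, -12)


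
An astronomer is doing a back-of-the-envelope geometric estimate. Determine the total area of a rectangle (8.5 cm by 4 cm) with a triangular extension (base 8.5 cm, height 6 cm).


Composite shape: rectangle + triangle
Rectangle area = 8.5 * 4 = 34
Triangle area = 0.5 * 8.5 * 6 = 25.5
Total = 34 + 25.5
Total = 59.5
59.5 cm^2


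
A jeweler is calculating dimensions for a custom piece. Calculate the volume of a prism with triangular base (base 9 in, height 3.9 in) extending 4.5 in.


Shape: triangular prism
Triangle base = 9 in, triangle height = 3.9 in, prism length L = 4.5 in
Formula: V = (1/2 * b * h_tri) * L
Cross-section area = 0.5 * 9 * 3.9 = 17.55
V = 17.55 * 4.5
V = 78.975
78.975 in^3


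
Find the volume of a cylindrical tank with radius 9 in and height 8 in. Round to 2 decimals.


Shape: cylinder
Radius r = 9 in, Height h = 8 in
Formula: V = pi * r^2 * h
r^2 = 81
V = pi * 81 * 8
V = 648 * pi
V = 2035.75
2035.75 in^3


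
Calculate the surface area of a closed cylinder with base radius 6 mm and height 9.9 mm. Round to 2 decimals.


Shape: closed cylinder
Radius r = 6 mm, Height h = 9.9 mm
Formula: SA = 2*pi*r^2 + 2*pi*r*h = 2*pi*r*(r + h)
r + h = 15.9
2 * r * (r + h) = 2 * 6 * 15.9 = 190.8
SA = 190.8 * pi
SA = 599.42
599.42 mm^2


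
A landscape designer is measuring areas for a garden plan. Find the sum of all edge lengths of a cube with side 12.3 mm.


Shape: cube
Side s = 12.3 mm
A cube has 12 edges, all equal.
Formula: total edge length = 12 * s
Total = 12 * 12.3
Total = 147.6
147.6 mm


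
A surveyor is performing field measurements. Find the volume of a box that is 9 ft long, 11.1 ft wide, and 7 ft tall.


Shape: rectangular prism
l = 9 ft, w = 11.1 ft, h = 7 ft
Formula: V = l * w * h
V = 9 * 11.1 * 7
V = 99.9 * 7
V = 699.3
699.3 ft^3


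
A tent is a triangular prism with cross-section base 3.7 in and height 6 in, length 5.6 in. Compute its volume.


Shape: triangular prism
Triangle base = 3.7 in, triangle height = 6 in, prism length L = 5.6 in
Formula: V = (1/2 * b * h_tri) * L
Cross-section area = 0.5 * 3.7 * 6 = 11.1
V = 11.1 * 5.6
V = 62.16
62.16 in^3


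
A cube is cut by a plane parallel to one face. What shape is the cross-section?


Solid: cube
Cutting plane: parallel to one face
Visualize the intersection of the plane with the solid's surface.
The boundary of the cut region is a square.
square


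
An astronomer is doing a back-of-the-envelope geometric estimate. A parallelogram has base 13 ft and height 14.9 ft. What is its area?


Shape: parallelogram
Base b = 13 ft, Height h = 14.9 ft
Formula: A = b * h
A = 13 * 14.9
A = 193.7
193.7 ft^2


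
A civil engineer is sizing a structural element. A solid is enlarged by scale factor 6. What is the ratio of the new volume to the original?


Linear scale factor k = 6
Rule: under a linear scaling by k, volumes scale by k^3.
k^3 = 6 * 6 * 6
k^3 = 36 * 6
k^3 = 216
Volume scales by a factor of 216.
216 (dimensionless)


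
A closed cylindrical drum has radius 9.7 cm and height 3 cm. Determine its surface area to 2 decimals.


Shape: closed cylinder
Radius r = 9.7 cm, Height h = 3 cm
Formula: SA = 2*pi*r^2 + 2*pi*r*h = 2*pi*r*(r + h)
r + h = 12.7
2 * r * (r + h) = 2 * 9.7 * 12.7 = 246.38
SA = 246.38 * pi
SA = 774.03
774.03 cm^2


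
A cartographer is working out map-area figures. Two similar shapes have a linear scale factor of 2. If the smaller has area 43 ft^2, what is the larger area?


Linear scale factor k = 2
Original area = 43 ft^2
Rule: under a linear scaling by k, areas scale by k^2.
k^2 = 2^2 = 4
New area = 43 * 4
New area = 172
172 ft^2


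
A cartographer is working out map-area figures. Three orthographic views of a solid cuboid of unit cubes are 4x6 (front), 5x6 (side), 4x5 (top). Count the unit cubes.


Orthographic views of a solid rectangular block:
Front view 4 x 6 -> length = 4, height = 6
Side view 5 x 6 -> width = 5, height = 6 (consistent)
Top view 4 x 5 -> confirms length = 4, width = 5
The block is 4 x 5 x 6.
Total unit cubes = 4 * 5 * 6 = 120
120 unit cubes


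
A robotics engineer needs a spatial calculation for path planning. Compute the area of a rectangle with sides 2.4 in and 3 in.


Shape: rectangle
Length l = 2.4 in, Width w = 3 in
Formula: A = l * w
A = 2.4 * 3
A = 7.2
7.2 in^2


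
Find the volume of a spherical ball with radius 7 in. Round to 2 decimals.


Shape: sphere
Radius r = 7 in
Formula: V = (4/3) * pi * r^3
r^3 = 343
(4/3) * 343 = 457.333333
V = 457.333333 * pi
V = 1436.76
1436.76 in^3


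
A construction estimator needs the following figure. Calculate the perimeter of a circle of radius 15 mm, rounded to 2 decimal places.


Shape: circle
Radius r = 15 mm
Formula: C = 2 * pi * r
C = 2 * pi * 15
C = 30 * pi
C = 94.25
94.25 mm


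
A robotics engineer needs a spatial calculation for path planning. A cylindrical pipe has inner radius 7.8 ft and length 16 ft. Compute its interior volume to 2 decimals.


Shape: cylinder
Radius r = 7.8 ft, Height h = 16 ft
Formula: V = pi * r^2 * h
r^2 = 60.84
V = pi * 60.84 * 16
V = 973.44 * pi
V = 3058.15
3058.15 ft^3


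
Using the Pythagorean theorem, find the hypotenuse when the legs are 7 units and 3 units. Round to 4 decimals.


Shape: right triangle
Legs a = 7 units, b = 3 units
Formula: c = sqrt(a^2 + b^2)
a^2 = 49, b^2 = 9
a^2 + b^2 = 58
c = sqrt(58)
c = 7.6158
7.6158 units


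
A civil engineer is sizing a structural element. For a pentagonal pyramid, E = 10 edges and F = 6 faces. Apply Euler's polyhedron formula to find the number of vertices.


Polyhedron: pentagonal pyramid
Euler's formula for convex polyhedra: V - E + F = 2
Given: E = 10 edges and F = 6 faces
Solve for V:
V = 2 + E - F = 2 + 10 - 6 = 6
6 vertices


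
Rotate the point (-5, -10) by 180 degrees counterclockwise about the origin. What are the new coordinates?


Transformation: rotation about the origin
Original point: (-5, -10)
Rule for 180 deg: (x, y) -> (-x, -y)
Apply: (-5, -10) -> (5, 10)
(5, 10)


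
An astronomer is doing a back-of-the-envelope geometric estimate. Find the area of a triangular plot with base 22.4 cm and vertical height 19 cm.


Shape: triangle
Base b = 22.4 cm, Height h = 19 cm
Formula: A = (1/2) * b * h
A = 0.5 * 22.4 * 19
A = 0.5 * 425.6
A = 212.8
212.8 cm^2


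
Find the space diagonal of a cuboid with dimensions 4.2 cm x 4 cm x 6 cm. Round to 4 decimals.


Shape: rectangular box (space diagonal)
l = 4.2 cm, w = 4 cm, h = 6 cm
Visualize: the diagonal of the base, then a right triangle with that diagonal and the height.
Formula: d = sqrt(l^2 + w^2 + h^2)
l^2 + w^2 + h^2 = 17.64 + 16 + 36 = 69.64
d = sqrt(69.64)
d = 8.3451
8.3451 cm


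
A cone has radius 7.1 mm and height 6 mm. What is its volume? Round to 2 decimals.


Shape: cone
Radius r = 7.1 mm, Height h = 6 mm
Formula: V = (1/3) * pi * r^2 * h
r^2 = 50.41
pi * r^2 * h = pi * 50.41 * 6 = 302.46 * pi
V = 302.46 * pi / 3
V = 316.74
316.74 mm^3


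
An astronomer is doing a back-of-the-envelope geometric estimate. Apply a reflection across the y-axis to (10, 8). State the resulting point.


Transformation: reflection
Original point: (10, 8)
Rule for reflection over the y-axis: (x, y) -> (-x, y)
Apply: (10, 8) -> (-10, 8)
(-10, 8)


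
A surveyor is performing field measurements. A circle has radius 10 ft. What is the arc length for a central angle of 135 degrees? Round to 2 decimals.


Shape: circular arc
Radius r = 10 ft, Angle = 135 degrees
Formula: L = (angle/360) * 2 * pi * r
2 * pi * r = 20 * pi
L = (135/360) * 20 * pi
L = 7.5 * pi
L = 23.56
23.56 ft


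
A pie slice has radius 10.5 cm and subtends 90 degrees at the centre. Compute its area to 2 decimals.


Shape: circular sector
Radius r = 10.5 cm, Angle = 90 degrees
Formula: A = (angle/360) * pi * r^2
r^2 = 110.25
Fraction of circle = 90/360
A = (90/360) * pi * 110.25
A = 27.5625 * pi
A = 86.59
86.59 cm^2


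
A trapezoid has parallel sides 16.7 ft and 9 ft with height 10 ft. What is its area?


Shape: trapezoid
Parallel sides a = 16.7 ft, b = 9 ft; Height h = 10 ft
Formula: A = (a + b) * h / 2
a + b = 16.7 + 9 = 25.7
A = 25.7 * 10 / 2
A = 257 / 2
A = 128.5
128.5 ft^2


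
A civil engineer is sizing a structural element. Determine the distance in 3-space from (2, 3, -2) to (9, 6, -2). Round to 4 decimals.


3D distance between two points
P1 = (2, 3, -2), P2 = (9, 6, -2)
Formula: d = sqrt((x2-x1)^2 + (y2-y1)^2 + (z2-z1)^2)
dx = 9 - 2 = 7
dy = 6 - 3 = 3
dz = -2 - -2 = 0
dx^2 + dy^2 + dz^2 = 49 + 9 + 0 = 58
d = sqrt(58)
d = 7.6158
7.6158 units


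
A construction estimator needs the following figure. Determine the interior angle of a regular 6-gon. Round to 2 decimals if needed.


Shape: regular hexagon (6 sides)
Formula: interior angle = (n - 2) * 180 / n
(n - 2) = 4
(n - 2) * 180 = 720
angle = 720 / 6
angle = 120
120 degrees


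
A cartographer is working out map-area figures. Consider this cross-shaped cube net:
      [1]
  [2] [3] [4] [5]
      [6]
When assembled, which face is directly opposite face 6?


Net: cross layout. Take square 3 as the base (bottom).
Fold the four squares in the horizontal row up around 3: 2 -> left, 4 -> right, 5 wraps to the top.
Fold 1 and 6 up from 3: 1 -> back, 6 -> front.
Opposite pairs are therefore: (1, 6), (2, 4), (3, 5).
Face 6 is opposite face 1.
face 1
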